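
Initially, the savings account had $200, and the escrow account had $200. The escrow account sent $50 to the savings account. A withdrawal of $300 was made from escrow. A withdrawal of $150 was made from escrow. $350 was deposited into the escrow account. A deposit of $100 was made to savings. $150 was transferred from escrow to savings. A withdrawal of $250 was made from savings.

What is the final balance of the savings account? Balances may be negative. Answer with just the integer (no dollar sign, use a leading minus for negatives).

Answer: 250

Derivation:
Tracking account balances step by step:
Start: savings=200, escrow=200
Event 1 (transfer 50 escrow -> savings): escrow: 200 - 50 = 150, savings: 200 + 50 = 250. Balances: savings=250, escrow=150
Event 2 (withdraw 300 from escrow): escrow: 150 - 300 = -150. Balances: savings=250, escrow=-150
Event 3 (withdraw 150 from escrow): escrow: -150 - 150 = -300. Balances: savings=250, escrow=-300
Event 4 (deposit 350 to escrow): escrow: -300 + 350 = 50. Balances: savings=250, escrow=50
Event 5 (deposit 100 to savings): savings: 250 + 100 = 350. Balances: savings=350, escrow=50
Event 6 (transfer 150 escrow -> savings): escrow: 50 - 150 = -100, savings: 350 + 150 = 500. Balances: savings=500, escrow=-100
Event 7 (withdraw 250 from savings): savings: 500 - 250 = 250. Balances: savings=250, escrow=-100

Final balance of savings: 250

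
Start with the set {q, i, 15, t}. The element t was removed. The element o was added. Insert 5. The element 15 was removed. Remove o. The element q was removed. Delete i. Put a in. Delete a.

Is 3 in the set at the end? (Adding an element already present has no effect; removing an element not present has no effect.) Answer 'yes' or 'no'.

Tracking the set through each operation:
Start: {15, i, q, t}
Event 1 (remove t): removed. Set: {15, i, q}
Event 2 (add o): added. Set: {15, i, o, q}
Event 3 (add 5): added. Set: {15, 5, i, o, q}
Event 4 (remove 15): removed. Set: {5, i, o, q}
Event 5 (remove o): removed. Set: {5, i, q}
Event 6 (remove q): removed. Set: {5, i}
Event 7 (remove i): removed. Set: {5}
Event 8 (add a): added. Set: {5, a}
Event 9 (remove a): removed. Set: {5}

Final set: {5} (size 1)
3 is NOT in the final set.

Answer: no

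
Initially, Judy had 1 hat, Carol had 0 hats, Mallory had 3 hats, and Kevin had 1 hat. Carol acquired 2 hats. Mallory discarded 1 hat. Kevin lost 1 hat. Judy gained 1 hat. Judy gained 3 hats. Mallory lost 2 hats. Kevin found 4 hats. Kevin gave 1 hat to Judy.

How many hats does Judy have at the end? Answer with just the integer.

Tracking counts step by step:
Start: Judy=1, Carol=0, Mallory=3, Kevin=1
Event 1 (Carol +2): Carol: 0 -> 2. State: Judy=1, Carol=2, Mallory=3, Kevin=1
Event 2 (Mallory -1): Mallory: 3 -> 2. State: Judy=1, Carol=2, Mallory=2, Kevin=1
Event 3 (Kevin -1): Kevin: 1 -> 0. State: Judy=1, Carol=2, Mallory=2, Kevin=0
Event 4 (Judy +1): Judy: 1 -> 2. State: Judy=2, Carol=2, Mallory=2, Kevin=0
Event 5 (Judy +3): Judy: 2 -> 5. State: Judy=5, Carol=2, Mallory=2, Kevin=0
Event 6 (Mallory -2): Mallory: 2 -> 0. State: Judy=5, Carol=2, Mallory=0, Kevin=0
Event 7 (Kevin +4): Kevin: 0 -> 4. State: Judy=5, Carol=2, Mallory=0, Kevin=4
Event 8 (Kevin -> Judy, 1): Kevin: 4 -> 3, Judy: 5 -> 6. State: Judy=6, Carol=2, Mallory=0, Kevin=3

Judy's final count: 6

Answer: 6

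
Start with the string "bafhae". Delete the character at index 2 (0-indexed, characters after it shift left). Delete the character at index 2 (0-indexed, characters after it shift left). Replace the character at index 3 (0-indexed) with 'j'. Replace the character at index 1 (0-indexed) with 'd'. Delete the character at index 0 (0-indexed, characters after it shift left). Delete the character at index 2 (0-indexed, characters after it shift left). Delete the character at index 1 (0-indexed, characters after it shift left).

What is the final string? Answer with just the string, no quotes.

Answer: d

Derivation:
Applying each edit step by step:
Start: "bafhae"
Op 1 (delete idx 2 = 'f'): "bafhae" -> "bahae"
Op 2 (delete idx 2 = 'h'): "bahae" -> "baae"
Op 3 (replace idx 3: 'e' -> 'j'): "baae" -> "baaj"
Op 4 (replace idx 1: 'a' -> 'd'): "baaj" -> "bdaj"
Op 5 (delete idx 0 = 'b'): "bdaj" -> "daj"
Op 6 (delete idx 2 = 'j'): "daj" -> "da"
Op 7 (delete idx 1 = 'a'): "da" -> "d"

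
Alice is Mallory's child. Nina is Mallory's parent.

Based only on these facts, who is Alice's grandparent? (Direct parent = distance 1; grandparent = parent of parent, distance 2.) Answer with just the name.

Reconstructing the parent chain from the given facts:
  Nina -> Mallory -> Alice
(each arrow means 'parent of the next')
Positions in the chain (0 = top):
  position of Nina: 0
  position of Mallory: 1
  position of Alice: 2

Alice is at position 2; the grandparent is 2 steps up the chain, i.e. position 0: Nina.

Answer: Nina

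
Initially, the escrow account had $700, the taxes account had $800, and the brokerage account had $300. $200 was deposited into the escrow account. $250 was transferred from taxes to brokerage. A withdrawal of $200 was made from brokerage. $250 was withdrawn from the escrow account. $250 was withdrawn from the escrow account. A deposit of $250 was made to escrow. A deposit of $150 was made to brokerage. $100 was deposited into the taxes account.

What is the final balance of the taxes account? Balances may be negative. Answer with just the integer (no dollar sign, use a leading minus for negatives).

Answer: 650

Derivation:
Tracking account balances step by step:
Start: escrow=700, taxes=800, brokerage=300
Event 1 (deposit 200 to escrow): escrow: 700 + 200 = 900. Balances: escrow=900, taxes=800, brokerage=300
Event 2 (transfer 250 taxes -> brokerage): taxes: 800 - 250 = 550, brokerage: 300 + 250 = 550. Balances: escrow=900, taxes=550, brokerage=550
Event 3 (withdraw 200 from brokerage): brokerage: 550 - 200 = 350. Balances: escrow=900, taxes=550, brokerage=350
Event 4 (withdraw 250 from escrow): escrow: 900 - 250 = 650. Balances: escrow=650, taxes=550, brokerage=350
Event 5 (withdraw 250 from escrow): escrow: 650 - 250 = 400. Balances: escrow=400, taxes=550, brokerage=350
Event 6 (deposit 250 to escrow): escrow: 400 + 250 = 650. Balances: escrow=650, taxes=550, brokerage=350
Event 7 (deposit 150 to brokerage): brokerage: 350 + 150 = 500. Balances: escrow=650, taxes=550, brokerage=500
Event 8 (deposit 100 to taxes): taxes: 550 + 100 = 650. Balances: escrow=650, taxes=650, brokerage=500

Final balance of taxes: 650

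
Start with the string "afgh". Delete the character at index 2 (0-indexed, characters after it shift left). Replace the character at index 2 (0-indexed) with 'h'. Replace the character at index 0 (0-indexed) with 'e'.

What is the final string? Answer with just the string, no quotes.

Answer: efh

Derivation:
Applying each edit step by step:
Start: "afgh"
Op 1 (delete idx 2 = 'g'): "afgh" -> "afh"
Op 2 (replace idx 2: 'h' -> 'h'): "afh" -> "afh"
Op 3 (replace idx 0: 'a' -> 'e'): "afh" -> "efh"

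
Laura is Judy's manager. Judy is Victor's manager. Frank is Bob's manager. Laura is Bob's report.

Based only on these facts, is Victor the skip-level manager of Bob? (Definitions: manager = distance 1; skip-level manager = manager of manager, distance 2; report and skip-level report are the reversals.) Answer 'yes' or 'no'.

Reconstructing the manager chain from the given facts:
  Frank -> Bob -> Laura -> Judy -> Victor
(each arrow means 'manager of the next')
Positions in the chain (0 = top):
  position of Frank: 0
  position of Bob: 1
  position of Laura: 2
  position of Judy: 3
  position of Victor: 4

Victor is at position 4, Bob is at position 1; signed distance (j - i) = -3.
'skip-level manager' requires j - i = 2. Actual distance is -3, so the relation does NOT hold.

Answer: no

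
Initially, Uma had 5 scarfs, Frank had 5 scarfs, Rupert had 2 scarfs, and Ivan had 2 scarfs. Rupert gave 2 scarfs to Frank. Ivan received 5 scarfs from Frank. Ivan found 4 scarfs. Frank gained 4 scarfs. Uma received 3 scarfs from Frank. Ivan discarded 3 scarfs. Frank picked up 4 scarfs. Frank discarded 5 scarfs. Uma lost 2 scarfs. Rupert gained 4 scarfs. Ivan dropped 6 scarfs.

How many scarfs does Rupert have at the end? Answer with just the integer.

Tracking counts step by step:
Start: Uma=5, Frank=5, Rupert=2, Ivan=2
Event 1 (Rupert -> Frank, 2): Rupert: 2 -> 0, Frank: 5 -> 7. State: Uma=5, Frank=7, Rupert=0, Ivan=2
Event 2 (Frank -> Ivan, 5): Frank: 7 -> 2, Ivan: 2 -> 7. State: Uma=5, Frank=2, Rupert=0, Ivan=7
Event 3 (Ivan +4): Ivan: 7 -> 11. State: Uma=5, Frank=2, Rupert=0, Ivan=11
Event 4 (Frank +4): Frank: 2 -> 6. State: Uma=5, Frank=6, Rupert=0, Ivan=11
Event 5 (Frank -> Uma, 3): Frank: 6 -> 3, Uma: 5 -> 8. State: Uma=8, Frank=3, Rupert=0, Ivan=11
Event 6 (Ivan -3): Ivan: 11 -> 8. State: Uma=8, Frank=3, Rupert=0, Ivan=8
Event 7 (Frank +4): Frank: 3 -> 7. State: Uma=8, Frank=7, Rupert=0, Ivan=8
Event 8 (Frank -5): Frank: 7 -> 2. State: Uma=8, Frank=2, Rupert=0, Ivan=8
Event 9 (Uma -2): Uma: 8 -> 6. State: Uma=6, Frank=2, Rupert=0, Ivan=8
Event 10 (Rupert +4): Rupert: 0 -> 4. State: Uma=6, Frank=2, Rupert=4, Ivan=8
Event 11 (Ivan -6): Ivan: 8 -> 2. State: Uma=6, Frank=2, Rupert=4, Ivan=2

Rupert's final count: 4

Answer: 4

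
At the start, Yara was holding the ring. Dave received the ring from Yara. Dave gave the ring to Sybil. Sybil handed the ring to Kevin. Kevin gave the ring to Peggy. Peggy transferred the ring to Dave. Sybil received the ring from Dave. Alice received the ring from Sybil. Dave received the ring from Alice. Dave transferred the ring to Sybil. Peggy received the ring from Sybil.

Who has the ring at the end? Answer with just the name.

Answer: Peggy

Derivation:
Tracking the ring through each event:
Start: Yara has the ring.
After event 1: Dave has the ring.
After event 2: Sybil has the ring.
After event 3: Kevin has the ring.
After event 4: Peggy has the ring.
After event 5: Dave has the ring.
After event 6: Sybil has the ring.
After event 7: Alice has the ring.
After event 8: Dave has the ring.
After event 9: Sybil has the ring.
After event 10: Peggy has the ring.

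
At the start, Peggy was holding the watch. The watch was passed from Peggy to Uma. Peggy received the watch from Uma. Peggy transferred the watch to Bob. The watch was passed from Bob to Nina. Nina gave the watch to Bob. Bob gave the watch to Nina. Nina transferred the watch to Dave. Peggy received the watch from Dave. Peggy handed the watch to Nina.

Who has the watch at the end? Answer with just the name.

Answer: Nina

Derivation:
Tracking the watch through each event:
Start: Peggy has the watch.
After event 1: Uma has the watch.
After event 2: Peggy has the watch.
After event 3: Bob has the watch.
After event 4: Nina has the watch.
After event 5: Bob has the watch.
After event 6: Nina has the watch.
After event 7: Dave has the watch.
After event 8: Peggy has the watch.
After event 9: Nina has the watch.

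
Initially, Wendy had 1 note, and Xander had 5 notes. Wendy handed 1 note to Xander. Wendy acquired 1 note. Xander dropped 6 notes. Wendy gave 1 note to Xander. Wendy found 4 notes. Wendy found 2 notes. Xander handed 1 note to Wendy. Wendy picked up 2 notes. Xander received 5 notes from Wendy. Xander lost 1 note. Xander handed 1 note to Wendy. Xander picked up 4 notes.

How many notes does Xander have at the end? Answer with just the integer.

Tracking counts step by step:
Start: Wendy=1, Xander=5
Event 1 (Wendy -> Xander, 1): Wendy: 1 -> 0, Xander: 5 -> 6. State: Wendy=0, Xander=6
Event 2 (Wendy +1): Wendy: 0 -> 1. State: Wendy=1, Xander=6
Event 3 (Xander -6): Xander: 6 -> 0. State: Wendy=1, Xander=0
Event 4 (Wendy -> Xander, 1): Wendy: 1 -> 0, Xander: 0 -> 1. State: Wendy=0, Xander=1
Event 5 (Wendy +4): Wendy: 0 -> 4. State: Wendy=4, Xander=1
Event 6 (Wendy +2): Wendy: 4 -> 6. State: Wendy=6, Xander=1
Event 7 (Xander -> Wendy, 1): Xander: 1 -> 0, Wendy: 6 -> 7. State: Wendy=7, Xander=0
Event 8 (Wendy +2): Wendy: 7 -> 9. State: Wendy=9, Xander=0
Event 9 (Wendy -> Xander, 5): Wendy: 9 -> 4, Xander: 0 -> 5. State: Wendy=4, Xander=5
Event 10 (Xander -1): Xander: 5 -> 4. State: Wendy=4, Xander=4
Event 11 (Xander -> Wendy, 1): Xander: 4 -> 3, Wendy: 4 -> 5. State: Wendy=5, Xander=3
Event 12 (Xander +4): Xander: 3 -> 7. State: Wendy=5, Xander=7

Xander's final count: 7

Answer: 7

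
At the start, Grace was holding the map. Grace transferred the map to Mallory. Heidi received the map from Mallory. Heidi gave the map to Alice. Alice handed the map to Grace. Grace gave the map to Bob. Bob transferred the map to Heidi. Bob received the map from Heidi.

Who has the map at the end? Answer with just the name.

Tracking the map through each event:
Start: Grace has the map.
After event 1: Mallory has the map.
After event 2: Heidi has the map.
After event 3: Alice has the map.
After event 4: Grace has the map.
After event 5: Bob has the map.
After event 6: Heidi has the map.
After event 7: Bob has the map.

Answer: Bob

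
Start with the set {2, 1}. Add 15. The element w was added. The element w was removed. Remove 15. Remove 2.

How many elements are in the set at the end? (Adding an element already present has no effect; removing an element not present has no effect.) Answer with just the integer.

Answer: 1

Derivation:
Tracking the set through each operation:
Start: {1, 2}
Event 1 (add 15): added. Set: {1, 15, 2}
Event 2 (add w): added. Set: {1, 15, 2, w}
Event 3 (remove w): removed. Set: {1, 15, 2}
Event 4 (remove 15): removed. Set: {1, 2}
Event 5 (remove 2): removed. Set: {1}

Final set: {1} (size 1)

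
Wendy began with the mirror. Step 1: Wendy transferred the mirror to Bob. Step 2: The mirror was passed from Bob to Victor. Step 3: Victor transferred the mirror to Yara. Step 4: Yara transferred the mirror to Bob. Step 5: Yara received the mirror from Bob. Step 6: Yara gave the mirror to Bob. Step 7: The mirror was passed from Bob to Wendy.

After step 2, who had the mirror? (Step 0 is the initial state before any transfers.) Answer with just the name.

Tracking the mirror holder through step 2:
After step 0 (start): Wendy
After step 1: Bob
After step 2: Victor

At step 2, the holder is Victor.

Answer: Victor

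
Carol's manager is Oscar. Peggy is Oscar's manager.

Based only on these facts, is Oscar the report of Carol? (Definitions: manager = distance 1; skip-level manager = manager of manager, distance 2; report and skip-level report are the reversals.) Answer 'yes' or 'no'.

Answer: no

Derivation:
Reconstructing the manager chain from the given facts:
  Peggy -> Oscar -> Carol
(each arrow means 'manager of the next')
Positions in the chain (0 = top):
  position of Peggy: 0
  position of Oscar: 1
  position of Carol: 2

Oscar is at position 1, Carol is at position 2; signed distance (j - i) = 1.
'report' requires j - i = -1. Actual distance is 1, so the relation does NOT hold.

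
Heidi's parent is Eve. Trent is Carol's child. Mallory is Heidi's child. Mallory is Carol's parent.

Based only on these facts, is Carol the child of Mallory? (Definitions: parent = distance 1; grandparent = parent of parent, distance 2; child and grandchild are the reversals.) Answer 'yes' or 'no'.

Reconstructing the parent chain from the given facts:
  Eve -> Heidi -> Mallory -> Carol -> Trent
(each arrow means 'parent of the next')
Positions in the chain (0 = top):
  position of Eve: 0
  position of Heidi: 1
  position of Mallory: 2
  position of Carol: 3
  position of Trent: 4

Carol is at position 3, Mallory is at position 2; signed distance (j - i) = -1.
'child' requires j - i = -1. Actual distance is -1, so the relation HOLDS.

Answer: yes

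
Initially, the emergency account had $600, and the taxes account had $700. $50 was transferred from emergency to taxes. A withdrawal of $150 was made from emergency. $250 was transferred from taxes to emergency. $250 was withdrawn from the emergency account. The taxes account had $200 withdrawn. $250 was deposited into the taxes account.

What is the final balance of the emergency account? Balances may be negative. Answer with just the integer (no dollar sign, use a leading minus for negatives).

Tracking account balances step by step:
Start: emergency=600, taxes=700
Event 1 (transfer 50 emergency -> taxes): emergency: 600 - 50 = 550, taxes: 700 + 50 = 750. Balances: emergency=550, taxes=750
Event 2 (withdraw 150 from emergency): emergency: 550 - 150 = 400. Balances: emergency=400, taxes=750
Event 3 (transfer 250 taxes -> emergency): taxes: 750 - 250 = 500, emergency: 400 + 250 = 650. Balances: emergency=650, taxes=500
Event 4 (withdraw 250 from emergency): emergency: 650 - 250 = 400. Balances: emergency=400, taxes=500
Event 5 (withdraw 200 from taxes): taxes: 500 - 200 = 300. Balances: emergency=400, taxes=300
Event 6 (deposit 250 to taxes): taxes: 300 + 250 = 550. Balances: emergency=400, taxes=550

Final balance of emergency: 400

Answer: 400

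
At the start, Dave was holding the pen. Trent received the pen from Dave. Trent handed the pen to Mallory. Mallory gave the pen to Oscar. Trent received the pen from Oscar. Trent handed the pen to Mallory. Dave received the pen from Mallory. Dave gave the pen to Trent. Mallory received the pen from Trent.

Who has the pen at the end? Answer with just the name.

Tracking the pen through each event:
Start: Dave has the pen.
After event 1: Trent has the pen.
After event 2: Mallory has the pen.
After event 3: Oscar has the pen.
After event 4: Trent has the pen.
After event 5: Mallory has the pen.
After event 6: Dave has the pen.
After event 7: Trent has the pen.
After event 8: Mallory has the pen.

Answer: Mallory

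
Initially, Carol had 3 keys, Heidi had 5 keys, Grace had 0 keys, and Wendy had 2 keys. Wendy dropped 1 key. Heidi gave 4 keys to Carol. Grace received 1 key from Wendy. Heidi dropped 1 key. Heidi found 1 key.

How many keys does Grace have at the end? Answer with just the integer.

Tracking counts step by step:
Start: Carol=3, Heidi=5, Grace=0, Wendy=2
Event 1 (Wendy -1): Wendy: 2 -> 1. State: Carol=3, Heidi=5, Grace=0, Wendy=1
Event 2 (Heidi -> Carol, 4): Heidi: 5 -> 1, Carol: 3 -> 7. State: Carol=7, Heidi=1, Grace=0, Wendy=1
Event 3 (Wendy -> Grace, 1): Wendy: 1 -> 0, Grace: 0 -> 1. State: Carol=7, Heidi=1, Grace=1, Wendy=0
Event 4 (Heidi -1): Heidi: 1 -> 0. State: Carol=7, Heidi=0, Grace=1, Wendy=0
Event 5 (Heidi +1): Heidi: 0 -> 1. State: Carol=7, Heidi=1, Grace=1, Wendy=0

Grace's final count: 1

Answer: 1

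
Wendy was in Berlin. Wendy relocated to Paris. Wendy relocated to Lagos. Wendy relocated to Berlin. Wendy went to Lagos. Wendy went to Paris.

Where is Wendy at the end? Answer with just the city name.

Tracking Wendy's location:
Start: Wendy is in Berlin.
After move 1: Berlin -> Paris. Wendy is in Paris.
After move 2: Paris -> Lagos. Wendy is in Lagos.
After move 3: Lagos -> Berlin. Wendy is in Berlin.
After move 4: Berlin -> Lagos. Wendy is in Lagos.
After move 5: Lagos -> Paris. Wendy is in Paris.

Answer: Paris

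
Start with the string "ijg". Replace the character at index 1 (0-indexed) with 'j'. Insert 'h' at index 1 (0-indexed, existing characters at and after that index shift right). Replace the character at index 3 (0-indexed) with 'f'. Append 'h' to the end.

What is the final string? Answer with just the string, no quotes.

Answer: ihjfh

Derivation:
Applying each edit step by step:
Start: "ijg"
Op 1 (replace idx 1: 'j' -> 'j'): "ijg" -> "ijg"
Op 2 (insert 'h' at idx 1): "ijg" -> "ihjg"
Op 3 (replace idx 3: 'g' -> 'f'): "ihjg" -> "ihjf"
Op 4 (append 'h'): "ihjf" -> "ihjfh"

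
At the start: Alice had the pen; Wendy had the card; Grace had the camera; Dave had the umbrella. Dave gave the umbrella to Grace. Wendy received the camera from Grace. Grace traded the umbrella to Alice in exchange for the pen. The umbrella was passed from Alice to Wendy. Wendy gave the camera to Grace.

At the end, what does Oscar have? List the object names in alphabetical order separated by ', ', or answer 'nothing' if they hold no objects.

Tracking all object holders:
Start: pen:Alice, card:Wendy, camera:Grace, umbrella:Dave
Event 1 (give umbrella: Dave -> Grace). State: pen:Alice, card:Wendy, camera:Grace, umbrella:Grace
Event 2 (give camera: Grace -> Wendy). State: pen:Alice, card:Wendy, camera:Wendy, umbrella:Grace
Event 3 (swap umbrella<->pen: now umbrella:Alice, pen:Grace). State: pen:Grace, card:Wendy, camera:Wendy, umbrella:Alice
Event 4 (give umbrella: Alice -> Wendy). State: pen:Grace, card:Wendy, camera:Wendy, umbrella:Wendy
Event 5 (give camera: Wendy -> Grace). State: pen:Grace, card:Wendy, camera:Grace, umbrella:Wendy

Final state: pen:Grace, card:Wendy, camera:Grace, umbrella:Wendy
Oscar holds: (nothing).

Answer: nothing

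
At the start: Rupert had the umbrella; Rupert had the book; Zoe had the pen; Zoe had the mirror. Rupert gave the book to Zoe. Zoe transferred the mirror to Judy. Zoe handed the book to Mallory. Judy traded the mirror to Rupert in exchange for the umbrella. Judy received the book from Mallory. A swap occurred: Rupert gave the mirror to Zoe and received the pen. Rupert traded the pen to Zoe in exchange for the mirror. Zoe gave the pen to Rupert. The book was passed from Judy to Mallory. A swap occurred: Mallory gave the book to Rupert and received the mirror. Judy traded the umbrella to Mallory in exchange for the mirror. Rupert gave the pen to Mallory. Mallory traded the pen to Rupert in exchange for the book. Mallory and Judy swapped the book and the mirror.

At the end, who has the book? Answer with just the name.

Answer: Judy

Derivation:
Tracking all object holders:
Start: umbrella:Rupert, book:Rupert, pen:Zoe, mirror:Zoe
Event 1 (give book: Rupert -> Zoe). State: umbrella:Rupert, book:Zoe, pen:Zoe, mirror:Zoe
Event 2 (give mirror: Zoe -> Judy). State: umbrella:Rupert, book:Zoe, pen:Zoe, mirror:Judy
Event 3 (give book: Zoe -> Mallory). State: umbrella:Rupert, book:Mallory, pen:Zoe, mirror:Judy
Event 4 (swap mirror<->umbrella: now mirror:Rupert, umbrella:Judy). State: umbrella:Judy, book:Mallory, pen:Zoe, mirror:Rupert
Event 5 (give book: Mallory -> Judy). State: umbrella:Judy, book:Judy, pen:Zoe, mirror:Rupert
Event 6 (swap mirror<->pen: now mirror:Zoe, pen:Rupert). State: umbrella:Judy, book:Judy, pen:Rupert, mirror:Zoe
Event 7 (swap pen<->mirror: now pen:Zoe, mirror:Rupert). State: umbrella:Judy, book:Judy, pen:Zoe, mirror:Rupert
Event 8 (give pen: Zoe -> Rupert). State: umbrella:Judy, book:Judy, pen:Rupert, mirror:Rupert
Event 9 (give book: Judy -> Mallory). State: umbrella:Judy, book:Mallory, pen:Rupert, mirror:Rupert
Event 10 (swap book<->mirror: now book:Rupert, mirror:Mallory). State: umbrella:Judy, book:Rupert, pen:Rupert, mirror:Mallory
Event 11 (swap umbrella<->mirror: now umbrella:Mallory, mirror:Judy). State: umbrella:Mallory, book:Rupert, pen:Rupert, mirror:Judy
Event 12 (give pen: Rupert -> Mallory). State: umbrella:Mallory, book:Rupert, pen:Mallory, mirror:Judy
Event 13 (swap pen<->book: now pen:Rupert, book:Mallory). State: umbrella:Mallory, book:Mallory, pen:Rupert, mirror:Judy
Event 14 (swap book<->mirror: now book:Judy, mirror:Mallory). State: umbrella:Mallory, book:Judy, pen:Rupert, mirror:Mallory

Final state: umbrella:Mallory, book:Judy, pen:Rupert, mirror:Mallory
The book is held by Judy.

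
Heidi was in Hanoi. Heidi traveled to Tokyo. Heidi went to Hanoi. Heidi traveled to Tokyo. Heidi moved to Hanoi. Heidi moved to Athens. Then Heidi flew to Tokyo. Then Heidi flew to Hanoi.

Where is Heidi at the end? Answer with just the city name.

Answer: Hanoi

Derivation:
Tracking Heidi's location:
Start: Heidi is in Hanoi.
After move 1: Hanoi -> Tokyo. Heidi is in Tokyo.
After move 2: Tokyo -> Hanoi. Heidi is in Hanoi.
After move 3: Hanoi -> Tokyo. Heidi is in Tokyo.
After move 4: Tokyo -> Hanoi. Heidi is in Hanoi.
After move 5: Hanoi -> Athens. Heidi is in Athens.
After move 6: Athens -> Tokyo. Heidi is in Tokyo.
After move 7: Tokyo -> Hanoi. Heidi is in Hanoi.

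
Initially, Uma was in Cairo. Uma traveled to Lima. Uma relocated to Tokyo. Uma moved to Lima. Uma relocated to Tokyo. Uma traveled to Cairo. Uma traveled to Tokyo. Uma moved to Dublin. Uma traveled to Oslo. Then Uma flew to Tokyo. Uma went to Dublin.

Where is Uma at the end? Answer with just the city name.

Answer: Dublin

Derivation:
Tracking Uma's location:
Start: Uma is in Cairo.
After move 1: Cairo -> Lima. Uma is in Lima.
After move 2: Lima -> Tokyo. Uma is in Tokyo.
After move 3: Tokyo -> Lima. Uma is in Lima.
After move 4: Lima -> Tokyo. Uma is in Tokyo.
After move 5: Tokyo -> Cairo. Uma is in Cairo.
After move 6: Cairo -> Tokyo. Uma is in Tokyo.
After move 7: Tokyo -> Dublin. Uma is in Dublin.
After move 8: Dublin -> Oslo. Uma is in Oslo.
After move 9: Oslo -> Tokyo. Uma is in Tokyo.
After move 10: Tokyo -> Dublin. Uma is in Dublin.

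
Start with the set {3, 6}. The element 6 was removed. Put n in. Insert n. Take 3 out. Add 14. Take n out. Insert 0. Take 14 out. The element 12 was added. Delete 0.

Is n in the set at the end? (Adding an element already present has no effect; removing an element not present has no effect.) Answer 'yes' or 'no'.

Tracking the set through each operation:
Start: {3, 6}
Event 1 (remove 6): removed. Set: {3}
Event 2 (add n): added. Set: {3, n}
Event 3 (add n): already present, no change. Set: {3, n}
Event 4 (remove 3): removed. Set: {n}
Event 5 (add 14): added. Set: {14, n}
Event 6 (remove n): removed. Set: {14}
Event 7 (add 0): added. Set: {0, 14}
Event 8 (remove 14): removed. Set: {0}
Event 9 (add 12): added. Set: {0, 12}
Event 10 (remove 0): removed. Set: {12}

Final set: {12} (size 1)
n is NOT in the final set.

Answer: no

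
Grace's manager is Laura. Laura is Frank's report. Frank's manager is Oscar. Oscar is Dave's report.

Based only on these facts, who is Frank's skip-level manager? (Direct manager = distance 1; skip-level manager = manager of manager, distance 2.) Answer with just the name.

Reconstructing the manager chain from the given facts:
  Dave -> Oscar -> Frank -> Laura -> Grace
(each arrow means 'manager of the next')
Positions in the chain (0 = top):
  position of Dave: 0
  position of Oscar: 1
  position of Frank: 2
  position of Laura: 3
  position of Grace: 4

Frank is at position 2; the skip-level manager is 2 steps up the chain, i.e. position 0: Dave.

Answer: Dave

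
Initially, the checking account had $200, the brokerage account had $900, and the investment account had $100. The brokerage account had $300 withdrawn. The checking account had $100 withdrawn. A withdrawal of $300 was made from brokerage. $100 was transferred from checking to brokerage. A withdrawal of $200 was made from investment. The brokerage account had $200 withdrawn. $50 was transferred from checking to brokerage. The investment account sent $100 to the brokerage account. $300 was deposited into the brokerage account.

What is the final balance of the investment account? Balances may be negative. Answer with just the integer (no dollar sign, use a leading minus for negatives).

Tracking account balances step by step:
Start: checking=200, brokerage=900, investment=100
Event 1 (withdraw 300 from brokerage): brokerage: 900 - 300 = 600. Balances: checking=200, brokerage=600, investment=100
Event 2 (withdraw 100 from checking): checking: 200 - 100 = 100. Balances: checking=100, brokerage=600, investment=100
Event 3 (withdraw 300 from brokerage): brokerage: 600 - 300 = 300. Balances: checking=100, brokerage=300, investment=100
Event 4 (transfer 100 checking -> brokerage): checking: 100 - 100 = 0, brokerage: 300 + 100 = 400. Balances: checking=0, brokerage=400, investment=100
Event 5 (withdraw 200 from investment): investment: 100 - 200 = -100. Balances: checking=0, brokerage=400, investment=-100
Event 6 (withdraw 200 from brokerage): brokerage: 400 - 200 = 200. Balances: checking=0, brokerage=200, investment=-100
Event 7 (transfer 50 checking -> brokerage): checking: 0 - 50 = -50, brokerage: 200 + 50 = 250. Balances: checking=-50, brokerage=250, investment=-100
Event 8 (transfer 100 investment -> brokerage): investment: -100 - 100 = -200, brokerage: 250 + 100 = 350. Balances: checking=-50, brokerage=350, investment=-200
Event 9 (deposit 300 to brokerage): brokerage: 350 + 300 = 650. Balances: checking=-50, brokerage=650, investment=-200

Final balance of investment: -200

Answer: -200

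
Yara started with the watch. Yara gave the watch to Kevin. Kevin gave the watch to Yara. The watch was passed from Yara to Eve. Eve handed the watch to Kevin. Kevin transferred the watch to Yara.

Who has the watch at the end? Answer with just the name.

Answer: Yara

Derivation:
Tracking the watch through each event:
Start: Yara has the watch.
After event 1: Kevin has the watch.
After event 2: Yara has the watch.
After event 3: Eve has the watch.
After event 4: Kevin has the watch.
After event 5: Yara has the watch.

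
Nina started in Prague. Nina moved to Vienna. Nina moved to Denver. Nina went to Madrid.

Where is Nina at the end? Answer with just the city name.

Answer: Madrid

Derivation:
Tracking Nina's location:
Start: Nina is in Prague.
After move 1: Prague -> Vienna. Nina is in Vienna.
After move 2: Vienna -> Denver. Nina is in Denver.
After move 3: Denver -> Madrid. Nina is in Madrid.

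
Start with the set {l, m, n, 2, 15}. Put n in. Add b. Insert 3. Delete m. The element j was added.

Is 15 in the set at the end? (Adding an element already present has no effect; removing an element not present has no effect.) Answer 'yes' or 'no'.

Answer: yes

Derivation:
Tracking the set through each operation:
Start: {15, 2, l, m, n}
Event 1 (add n): already present, no change. Set: {15, 2, l, m, n}
Event 2 (add b): added. Set: {15, 2, b, l, m, n}
Event 3 (add 3): added. Set: {15, 2, 3, b, l, m, n}
Event 4 (remove m): removed. Set: {15, 2, 3, b, l, n}
Event 5 (add j): added. Set: {15, 2, 3, b, j, l, n}

Final set: {15, 2, 3, b, j, l, n} (size 7)
15 is in the final set.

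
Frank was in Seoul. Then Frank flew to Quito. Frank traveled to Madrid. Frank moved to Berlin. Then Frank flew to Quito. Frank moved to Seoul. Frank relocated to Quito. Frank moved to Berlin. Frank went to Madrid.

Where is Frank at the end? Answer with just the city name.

Tracking Frank's location:
Start: Frank is in Seoul.
After move 1: Seoul -> Quito. Frank is in Quito.
After move 2: Quito -> Madrid. Frank is in Madrid.
After move 3: Madrid -> Berlin. Frank is in Berlin.
After move 4: Berlin -> Quito. Frank is in Quito.
After move 5: Quito -> Seoul. Frank is in Seoul.
After move 6: Seoul -> Quito. Frank is in Quito.
After move 7: Quito -> Berlin. Frank is in Berlin.
After move 8: Berlin -> Madrid. Frank is in Madrid.

Answer: Madrid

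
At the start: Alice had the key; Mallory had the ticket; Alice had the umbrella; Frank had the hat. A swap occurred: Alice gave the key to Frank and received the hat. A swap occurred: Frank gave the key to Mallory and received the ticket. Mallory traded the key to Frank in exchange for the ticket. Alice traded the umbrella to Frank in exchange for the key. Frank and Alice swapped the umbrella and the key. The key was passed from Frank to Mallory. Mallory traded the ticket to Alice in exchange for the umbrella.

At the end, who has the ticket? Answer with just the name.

Tracking all object holders:
Start: key:Alice, ticket:Mallory, umbrella:Alice, hat:Frank
Event 1 (swap key<->hat: now key:Frank, hat:Alice). State: key:Frank, ticket:Mallory, umbrella:Alice, hat:Alice
Event 2 (swap key<->ticket: now key:Mallory, ticket:Frank). State: key:Mallory, ticket:Frank, umbrella:Alice, hat:Alice
Event 3 (swap key<->ticket: now key:Frank, ticket:Mallory). State: key:Frank, ticket:Mallory, umbrella:Alice, hat:Alice
Event 4 (swap umbrella<->key: now umbrella:Frank, key:Alice). State: key:Alice, ticket:Mallory, umbrella:Frank, hat:Alice
Event 5 (swap umbrella<->key: now umbrella:Alice, key:Frank). State: key:Frank, ticket:Mallory, umbrella:Alice, hat:Alice
Event 6 (give key: Frank -> Mallory). State: key:Mallory, ticket:Mallory, umbrella:Alice, hat:Alice
Event 7 (swap ticket<->umbrella: now ticket:Alice, umbrella:Mallory). State: key:Mallory, ticket:Alice, umbrella:Mallory, hat:Alice

Final state: key:Mallory, ticket:Alice, umbrella:Mallory, hat:Alice
The ticket is held by Alice.

Answer: Alice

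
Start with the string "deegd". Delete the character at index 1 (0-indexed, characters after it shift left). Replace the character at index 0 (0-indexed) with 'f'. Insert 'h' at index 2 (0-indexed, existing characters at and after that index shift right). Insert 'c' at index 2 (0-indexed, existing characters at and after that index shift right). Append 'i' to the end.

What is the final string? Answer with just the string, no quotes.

Applying each edit step by step:
Start: "deegd"
Op 1 (delete idx 1 = 'e'): "deegd" -> "degd"
Op 2 (replace idx 0: 'd' -> 'f'): "degd" -> "fegd"
Op 3 (insert 'h' at idx 2): "fegd" -> "fehgd"
Op 4 (insert 'c' at idx 2): "fehgd" -> "fechgd"
Op 5 (append 'i'): "fechgd" -> "fechgdi"

Answer: fechgdi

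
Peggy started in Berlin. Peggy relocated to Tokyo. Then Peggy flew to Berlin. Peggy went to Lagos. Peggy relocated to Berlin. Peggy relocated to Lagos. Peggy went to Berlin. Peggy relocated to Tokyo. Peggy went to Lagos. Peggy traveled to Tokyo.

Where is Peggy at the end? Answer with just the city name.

Answer: Tokyo

Derivation:
Tracking Peggy's location:
Start: Peggy is in Berlin.
After move 1: Berlin -> Tokyo. Peggy is in Tokyo.
After move 2: Tokyo -> Berlin. Peggy is in Berlin.
After move 3: Berlin -> Lagos. Peggy is in Lagos.
After move 4: Lagos -> Berlin. Peggy is in Berlin.
After move 5: Berlin -> Lagos. Peggy is in Lagos.
After move 6: Lagos -> Berlin. Peggy is in Berlin.
After move 7: Berlin -> Tokyo. Peggy is in Tokyo.
After move 8: Tokyo -> Lagos. Peggy is in Lagos.
After move 9: Lagos -> Tokyo. Peggy is in Tokyo.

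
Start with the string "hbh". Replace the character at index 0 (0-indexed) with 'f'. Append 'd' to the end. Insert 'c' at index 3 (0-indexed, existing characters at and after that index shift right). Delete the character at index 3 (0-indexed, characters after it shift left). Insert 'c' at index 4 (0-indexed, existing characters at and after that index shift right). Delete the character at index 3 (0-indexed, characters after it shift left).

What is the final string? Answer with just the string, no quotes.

Answer: fbhc

Derivation:
Applying each edit step by step:
Start: "hbh"
Op 1 (replace idx 0: 'h' -> 'f'): "hbh" -> "fbh"
Op 2 (append 'd'): "fbh" -> "fbhd"
Op 3 (insert 'c' at idx 3): "fbhd" -> "fbhcd"
Op 4 (delete idx 3 = 'c'): "fbhcd" -> "fbhd"
Op 5 (insert 'c' at idx 4): "fbhd" -> "fbhdc"
Op 6 (delete idx 3 = 'd'): "fbhdc" -> "fbhc"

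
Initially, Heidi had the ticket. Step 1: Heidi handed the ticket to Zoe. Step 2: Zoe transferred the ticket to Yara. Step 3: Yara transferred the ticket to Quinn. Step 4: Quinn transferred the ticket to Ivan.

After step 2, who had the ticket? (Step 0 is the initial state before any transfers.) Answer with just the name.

Answer: Yara

Derivation:
Tracking the ticket holder through step 2:
After step 0 (start): Heidi
After step 1: Zoe
After step 2: Yara

At step 2, the holder is Yara.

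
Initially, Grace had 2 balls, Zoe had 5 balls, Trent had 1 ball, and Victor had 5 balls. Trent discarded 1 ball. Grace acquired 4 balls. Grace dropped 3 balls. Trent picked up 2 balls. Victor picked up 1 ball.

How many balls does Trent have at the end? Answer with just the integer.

Tracking counts step by step:
Start: Grace=2, Zoe=5, Trent=1, Victor=5
Event 1 (Trent -1): Trent: 1 -> 0. State: Grace=2, Zoe=5, Trent=0, Victor=5
Event 2 (Grace +4): Grace: 2 -> 6. State: Grace=6, Zoe=5, Trent=0, Victor=5
Event 3 (Grace -3): Grace: 6 -> 3. State: Grace=3, Zoe=5, Trent=0, Victor=5
Event 4 (Trent +2): Trent: 0 -> 2. State: Grace=3, Zoe=5, Trent=2, Victor=5
Event 5 (Victor +1): Victor: 5 -> 6. State: Grace=3, Zoe=5, Trent=2, Victor=6

Trent's final count: 2

Answer: 2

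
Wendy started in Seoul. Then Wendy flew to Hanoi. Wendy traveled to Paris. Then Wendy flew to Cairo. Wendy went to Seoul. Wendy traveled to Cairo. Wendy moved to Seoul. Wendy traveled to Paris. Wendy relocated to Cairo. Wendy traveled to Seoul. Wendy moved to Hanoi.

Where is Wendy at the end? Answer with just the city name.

Answer: Hanoi

Derivation:
Tracking Wendy's location:
Start: Wendy is in Seoul.
After move 1: Seoul -> Hanoi. Wendy is in Hanoi.
After move 2: Hanoi -> Paris. Wendy is in Paris.
After move 3: Paris -> Cairo. Wendy is in Cairo.
After move 4: Cairo -> Seoul. Wendy is in Seoul.
After move 5: Seoul -> Cairo. Wendy is in Cairo.
After move 6: Cairo -> Seoul. Wendy is in Seoul.
After move 7: Seoul -> Paris. Wendy is in Paris.
After move 8: Paris -> Cairo. Wendy is in Cairo.
After move 9: Cairo -> Seoul. Wendy is in Seoul.
After move 10: Seoul -> Hanoi. Wendy is in Hanoi.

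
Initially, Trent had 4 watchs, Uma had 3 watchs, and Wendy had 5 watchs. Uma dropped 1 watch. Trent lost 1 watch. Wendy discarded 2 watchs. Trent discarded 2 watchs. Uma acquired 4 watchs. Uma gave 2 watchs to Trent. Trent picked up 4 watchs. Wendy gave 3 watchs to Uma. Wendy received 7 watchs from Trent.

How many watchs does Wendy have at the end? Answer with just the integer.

Tracking counts step by step:
Start: Trent=4, Uma=3, Wendy=5
Event 1 (Uma -1): Uma: 3 -> 2. State: Trent=4, Uma=2, Wendy=5
Event 2 (Trent -1): Trent: 4 -> 3. State: Trent=3, Uma=2, Wendy=5
Event 3 (Wendy -2): Wendy: 5 -> 3. State: Trent=3, Uma=2, Wendy=3
Event 4 (Trent -2): Trent: 3 -> 1. State: Trent=1, Uma=2, Wendy=3
Event 5 (Uma +4): Uma: 2 -> 6. State: Trent=1, Uma=6, Wendy=3
Event 6 (Uma -> Trent, 2): Uma: 6 -> 4, Trent: 1 -> 3. State: Trent=3, Uma=4, Wendy=3
Event 7 (Trent +4): Trent: 3 -> 7. State: Trent=7, Uma=4, Wendy=3
Event 8 (Wendy -> Uma, 3): Wendy: 3 -> 0, Uma: 4 -> 7. State: Trent=7, Uma=7, Wendy=0
Event 9 (Trent -> Wendy, 7): Trent: 7 -> 0, Wendy: 0 -> 7. State: Trent=0, Uma=7, Wendy=7

Wendy's final count: 7

Answer: 7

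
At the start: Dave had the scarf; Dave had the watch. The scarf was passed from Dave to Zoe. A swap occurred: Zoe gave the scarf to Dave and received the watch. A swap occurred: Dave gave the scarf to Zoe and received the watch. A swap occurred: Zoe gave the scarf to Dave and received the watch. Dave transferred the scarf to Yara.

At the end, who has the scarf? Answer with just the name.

Answer: Yara

Derivation:
Tracking all object holders:
Start: scarf:Dave, watch:Dave
Event 1 (give scarf: Dave -> Zoe). State: scarf:Zoe, watch:Dave
Event 2 (swap scarf<->watch: now scarf:Dave, watch:Zoe). State: scarf:Dave, watch:Zoe
Event 3 (swap scarf<->watch: now scarf:Zoe, watch:Dave). State: scarf:Zoe, watch:Dave
Event 4 (swap scarf<->watch: now scarf:Dave, watch:Zoe). State: scarf:Dave, watch:Zoe
Event 5 (give scarf: Dave -> Yara). State: scarf:Yara, watch:Zoe

Final state: scarf:Yara, watch:Zoe
The scarf is held by Yara.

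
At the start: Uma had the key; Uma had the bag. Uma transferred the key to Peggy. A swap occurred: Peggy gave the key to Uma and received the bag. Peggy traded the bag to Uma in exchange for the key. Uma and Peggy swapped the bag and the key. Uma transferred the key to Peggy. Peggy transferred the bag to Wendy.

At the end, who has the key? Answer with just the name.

Answer: Peggy

Derivation:
Tracking all object holders:
Start: key:Uma, bag:Uma
Event 1 (give key: Uma -> Peggy). State: key:Peggy, bag:Uma
Event 2 (swap key<->bag: now key:Uma, bag:Peggy). State: key:Uma, bag:Peggy
Event 3 (swap bag<->key: now bag:Uma, key:Peggy). State: key:Peggy, bag:Uma
Event 4 (swap bag<->key: now bag:Peggy, key:Uma). State: key:Uma, bag:Peggy
Event 5 (give key: Uma -> Peggy). State: key:Peggy, bag:Peggy
Event 6 (give bag: Peggy -> Wendy). State: key:Peggy, bag:Wendy

Final state: key:Peggy, bag:Wendy
The key is held by Peggy.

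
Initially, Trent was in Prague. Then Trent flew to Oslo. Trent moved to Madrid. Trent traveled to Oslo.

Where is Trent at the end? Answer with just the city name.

Tracking Trent's location:
Start: Trent is in Prague.
After move 1: Prague -> Oslo. Trent is in Oslo.
After move 2: Oslo -> Madrid. Trent is in Madrid.
After move 3: Madrid -> Oslo. Trent is in Oslo.

Answer: Oslo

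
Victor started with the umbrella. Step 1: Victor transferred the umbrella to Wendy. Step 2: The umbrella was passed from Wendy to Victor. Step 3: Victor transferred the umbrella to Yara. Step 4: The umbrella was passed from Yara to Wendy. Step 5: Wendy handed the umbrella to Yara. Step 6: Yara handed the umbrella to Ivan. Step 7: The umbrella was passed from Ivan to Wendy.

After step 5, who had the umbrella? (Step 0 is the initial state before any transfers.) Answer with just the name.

Tracking the umbrella holder through step 5:
After step 0 (start): Victor
After step 1: Wendy
After step 2: Victor
After step 3: Yara
After step 4: Wendy
After step 5: Yara

At step 5, the holder is Yara.

Answer: Yara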